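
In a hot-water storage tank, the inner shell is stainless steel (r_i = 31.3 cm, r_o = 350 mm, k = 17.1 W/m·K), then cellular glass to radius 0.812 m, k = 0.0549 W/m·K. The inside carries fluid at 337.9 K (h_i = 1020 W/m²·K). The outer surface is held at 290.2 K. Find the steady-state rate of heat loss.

Series thermal resistances, inner to outer:
  R_conv,in = 1/(4πr²h) = 1/(4π·0.313²·1020) = 7.963×10^-4 K/W
  R_stainless steel = (1/0.313 − 1/0.350)/(4πk) = 0.3377/(4π·17.1) = 0.001572 K/W
  R_cellular glass = (1/0.350 − 1/0.812)/(4πk) = 1.626/(4π·0.0549) = 2.356 K/W
ΣR = 7.963×10^-4 + 0.001572 + 2.356 = 2.358 K/W
Q = ΔT/ΣR = (337.9 K − 290.2 K)/2.358 = 20.2 W

Q = 20.2 W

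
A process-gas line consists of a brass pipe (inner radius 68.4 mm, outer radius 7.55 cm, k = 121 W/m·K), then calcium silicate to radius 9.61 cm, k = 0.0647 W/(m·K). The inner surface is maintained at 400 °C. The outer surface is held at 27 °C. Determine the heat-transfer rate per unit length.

Series thermal resistances, inner to outer:
  R'_brass = ln(0.0755/0.0684)/(2πk) = 0.09876/(2π·121) = 1.299×10^-4 m·K/W
  R'_calcium silicate = ln(0.0961/0.0755)/(2πk) = 0.2413/(2π·0.0647) = 0.5935 m·K/W
ΣR = 1.299×10^-4 + 0.5935 = 0.5936 m·K/W
Q' = ΔT/ΣR = (400 °C − 27 °C)/0.5936 = 628 W/m

Q' = 628 W/m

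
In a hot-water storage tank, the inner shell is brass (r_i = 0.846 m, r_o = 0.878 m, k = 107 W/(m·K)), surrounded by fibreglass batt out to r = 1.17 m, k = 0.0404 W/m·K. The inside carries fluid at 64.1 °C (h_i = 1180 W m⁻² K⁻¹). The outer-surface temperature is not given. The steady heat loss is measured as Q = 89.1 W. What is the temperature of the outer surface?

T_out = 14.2 °C

Series resistances:
  R_conv,in = 1/(4πr²h) = 1/(4π·0.846²·1180) = 9.423×10^-5 K/W
  R_brass = (1/0.846 − 1/0.878)/(4πk) = 0.04308/(4π·107) = 3.204×10^-5 K/W
  R_fibreglass batt = (1/0.878 − 1/1.17)/(4πk) = 0.2843/(4π·0.0404) = 0.5599 K/W
ΣR = 0.5600 K/W
ΔT = Q·ΣR = 89.1 × 0.5600 = 49.90 K
Heat flows outward, so T_out = T_in − ΔT = 64.1 − 49.90 = 14.2 °C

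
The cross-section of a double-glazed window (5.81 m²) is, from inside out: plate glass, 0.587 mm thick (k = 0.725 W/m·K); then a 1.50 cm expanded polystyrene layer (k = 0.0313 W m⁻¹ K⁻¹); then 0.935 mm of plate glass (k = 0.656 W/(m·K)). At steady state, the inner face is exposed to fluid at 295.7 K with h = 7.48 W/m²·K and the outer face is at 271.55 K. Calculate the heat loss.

Series thermal resistances, inner to outer:
  R_conv,in = 1/(hA) = 1/(7.48·5.81) = 0.02301 K/W
  R_plate glass = L/(kA) = 5.87×10^-4/(0.725·5.81) = 1.394×10^-4 K/W
  R_expanded polystyrene = L/(kA) = 0.0150/(0.0313·5.81) = 0.08248 K/W
  R_plate glass = L/(kA) = 9.35×10^-4/(0.656·5.81) = 2.453×10^-4 K/W
ΣR = 0.02301 + 1.394×10^-4 + 0.08248 + 2.453×10^-4 = 0.1059 K/W
Q = ΔT/ΣR = (295.7 K − 271.55 K)/0.1059 = 228 W

Q = 228 W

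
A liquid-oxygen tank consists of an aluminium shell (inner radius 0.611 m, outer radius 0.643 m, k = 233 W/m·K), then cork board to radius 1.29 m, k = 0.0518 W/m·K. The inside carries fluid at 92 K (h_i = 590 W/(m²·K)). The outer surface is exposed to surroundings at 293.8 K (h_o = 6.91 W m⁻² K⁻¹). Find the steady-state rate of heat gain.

Q = 167 W

Series thermal resistances, inner to outer:
  R_conv,in = 1/(4πr²h) = 1/(4π·0.611²·590) = 3.613×10^-4 K/W
  R_aluminium = (1/0.611 − 1/0.643)/(4πk) = 0.08145/(4π·233) = 2.782×10^-5 K/W
  R_cork board = (1/0.643 − 1/1.29)/(4πk) = 0.7800/(4π·0.0518) = 1.198 K/W
  R_conv,out = 1/(4πr²h) = 1/(4π·1.29²·6.91) = 0.006920 K/W
ΣR = 3.613×10^-4 + 2.782×10^-5 + 1.198 + 0.006920 = 1.205 K/W
Q = ΔT/ΣR = (92 K − 293.8 K)/1.205 = -167 W
(Negative Q ⇒ heat flows inward; heat gain = 167 W.)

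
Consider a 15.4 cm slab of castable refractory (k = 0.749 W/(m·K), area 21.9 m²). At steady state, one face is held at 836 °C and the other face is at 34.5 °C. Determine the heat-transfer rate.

Q = kA·ΔT/L = 0.749 × 21.9 × |836 °C − 34.5 °C| / 0.154 = 85400 W

Q = 85.4 kW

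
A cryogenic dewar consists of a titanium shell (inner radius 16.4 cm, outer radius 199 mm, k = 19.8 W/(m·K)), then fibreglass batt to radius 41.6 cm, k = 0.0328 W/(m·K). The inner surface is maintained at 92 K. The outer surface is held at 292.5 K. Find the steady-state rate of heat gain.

Q = 31.5 W

Series thermal resistances, inner to outer:
  R_titanium = (1/0.164 − 1/0.199)/(4πk) = 1.072/(4π·19.8) = 0.004310 K/W
  R_fibreglass batt = (1/0.199 − 1/0.416)/(4πk) = 2.621/(4π·0.0328) = 6.360 K/W
ΣR = 0.004310 + 6.360 = 6.364 K/W
Q = ΔT/ΣR = (92 K − 292.5 K)/6.364 = -31.5 W
(Negative Q ⇒ heat flows inward; heat gain = 31.5 W.)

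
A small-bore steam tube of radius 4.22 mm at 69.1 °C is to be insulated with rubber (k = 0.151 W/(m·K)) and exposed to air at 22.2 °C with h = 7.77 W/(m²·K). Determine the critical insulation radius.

r_cr = 1.94 cm

For a cylinder, r_cr = k_ins/h = 0.151/7.77 = 0.0194 m = 1.94 cm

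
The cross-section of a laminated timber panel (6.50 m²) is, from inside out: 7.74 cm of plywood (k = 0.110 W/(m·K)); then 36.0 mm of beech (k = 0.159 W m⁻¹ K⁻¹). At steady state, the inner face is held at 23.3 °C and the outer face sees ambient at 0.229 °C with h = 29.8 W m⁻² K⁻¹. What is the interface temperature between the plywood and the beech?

T = 6.45 °C

Treat each layer as a resistance in series:
  R_plywood = L/(kA) = 0.0774/(0.110·6.50) = 0.1083 K/W
  R_beech = L/(kA) = 0.0360/(0.159·6.50) = 0.03483 K/W
  R_conv,out = 1/(hA) = 1/(29.8·6.50) = 0.005163 K/W
ΣR = 0.1083 + 0.03483 + 0.005163 = 0.1483 K/W
Q = ΔT/ΣR = (23.3 °C − 0.229 °C)/0.1483 = 155.6 W
From the inner boundary to the plywood/beech interface, ΣR_partial = 0.1083 K/W.
T_interface = T_in − Q·ΣR_partial = 23.3 °C − (155.6)(0.1083) = 6.45 °C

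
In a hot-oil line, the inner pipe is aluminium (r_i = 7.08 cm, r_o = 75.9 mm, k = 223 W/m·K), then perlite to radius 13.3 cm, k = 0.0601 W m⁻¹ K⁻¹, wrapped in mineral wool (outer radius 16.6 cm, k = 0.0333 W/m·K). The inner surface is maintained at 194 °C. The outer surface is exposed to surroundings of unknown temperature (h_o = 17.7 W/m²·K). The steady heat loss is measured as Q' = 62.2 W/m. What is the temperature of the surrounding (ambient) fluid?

Sum the resistances:
  R'_aluminium = ln(0.0759/0.0708)/(2πk) = 0.06956/(2π·223) = 4.964×10^-5 m·K/W
  R'_perlite = ln(0.133/0.0759)/(2πk) = 0.5609/(2π·0.0601) = 1.485 m·K/W
  R'_mineral wool = ln(0.166/0.133)/(2πk) = 0.2216/(2π·0.0333) = 1.059 m·K/W
  R'_conv,out = 1/(2πr h) = 1/(2π·0.166·17.7) = 0.05417 m·K/W
ΣR = 2.599 m·K/W
ΔT = Q'·ΣR = 62.2 × 2.599 = 161.7 K
Heat flows outward, so T_out = T_in − ΔT = 194 − 161.7 = 32.3 °C

T_out = 32.3 °C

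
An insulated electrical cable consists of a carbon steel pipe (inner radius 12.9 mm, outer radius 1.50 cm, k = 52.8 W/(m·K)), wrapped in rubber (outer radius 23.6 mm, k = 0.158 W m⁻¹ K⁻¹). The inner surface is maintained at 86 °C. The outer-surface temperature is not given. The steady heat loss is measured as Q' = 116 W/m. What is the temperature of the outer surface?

T_out = 33.0 °C

Sum the resistances:
  R'_carbon steel = ln(0.0150/0.0129)/(2πk) = 0.1508/(2π·52.8) = 4.546×10^-4 m·K/W
  R'_rubber = ln(0.0236/0.0150)/(2πk) = 0.4532/(2π·0.158) = 0.4565 m·K/W
ΣR = 0.4570 m·K/W
ΔT = Q'·ΣR = 116 × 0.4570 = 53.01 K
Heat flows outward, so T_out = T_in − ΔT = 86 − 53.01 = 33.0 °C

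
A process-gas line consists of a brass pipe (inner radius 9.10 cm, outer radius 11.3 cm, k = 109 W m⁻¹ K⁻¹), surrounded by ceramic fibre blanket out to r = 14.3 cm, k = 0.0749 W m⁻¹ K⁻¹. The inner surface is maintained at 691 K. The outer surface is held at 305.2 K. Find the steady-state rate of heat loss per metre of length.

Q' = 771 W/m

Resistance network (inner→outer):
  R'_brass = ln(0.113/0.0910)/(2πk) = 0.2165/(2π·109) = 3.162×10^-4 m·K/W
  R'_ceramic fibre blanket = ln(0.143/0.113)/(2πk) = 0.2355/(2π·0.0749) = 0.5003 m·K/W
ΣR = 3.162×10^-4 + 0.5003 = 0.5006 m·K/W
Q' = ΔT/ΣR = (691 K − 305.2 K)/0.5006 = 771 W/m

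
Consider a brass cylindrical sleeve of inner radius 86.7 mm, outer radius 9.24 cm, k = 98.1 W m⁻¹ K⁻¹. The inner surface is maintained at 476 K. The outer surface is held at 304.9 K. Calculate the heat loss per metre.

Q' = 2πk·ΔT/ln(r₂/r₁) = 2π × 98.1 × 171.1 / ln(0.0924/0.0867) = 1.66×10^6 W/m

Q' = 1.66×10^6 W/m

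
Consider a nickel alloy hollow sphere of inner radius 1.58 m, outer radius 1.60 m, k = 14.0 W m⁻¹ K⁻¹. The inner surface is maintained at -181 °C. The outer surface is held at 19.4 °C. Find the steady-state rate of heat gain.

Q = 4πk·ΔT/(1/r₁ − 1/r₂) = 4π × 14.0 × 200.4 / (1/1.58 − 1/1.60) = 4.46×10^6 W

Q = 4460 kW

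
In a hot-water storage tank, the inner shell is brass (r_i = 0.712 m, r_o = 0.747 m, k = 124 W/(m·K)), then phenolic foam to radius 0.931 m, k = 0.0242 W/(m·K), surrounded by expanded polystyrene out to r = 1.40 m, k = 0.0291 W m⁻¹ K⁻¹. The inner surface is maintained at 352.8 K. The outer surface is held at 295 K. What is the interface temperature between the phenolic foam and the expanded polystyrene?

T = 325.7 K

Treat each layer as a resistance in series:
  R_brass = (1/0.712 − 1/0.747)/(4πk) = 0.06581/(4π·124) = 4.223×10^-5 K/W
  R_phenolic foam = (1/0.747 − 1/0.931)/(4πk) = 0.2646/(4π·0.0242) = 0.8700 K/W
  R_expanded polystyrene = (1/0.931 − 1/1.40)/(4πk) = 0.3598/(4π·0.0291) = 0.9840 K/W
ΣR = 4.223×10^-5 + 0.8700 + 0.9840 = 1.854 K/W
Q = ΔT/ΣR = (352.8 K − 295 K)/1.854 = 31.18 W
From the inner boundary to the phenolic foam/expanded polystyrene interface, ΣR_partial = 0.8700 K/W.
T_interface = T_in − Q·ΣR_partial = 352.8 K − (31.18)(0.8700) = 325.7 K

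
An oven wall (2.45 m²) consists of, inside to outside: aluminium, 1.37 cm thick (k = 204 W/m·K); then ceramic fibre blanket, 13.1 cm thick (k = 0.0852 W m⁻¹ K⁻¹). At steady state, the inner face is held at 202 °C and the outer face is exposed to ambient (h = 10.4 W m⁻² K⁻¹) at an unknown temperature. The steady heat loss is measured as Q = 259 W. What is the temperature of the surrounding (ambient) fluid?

Series resistances:
  R_aluminium = L/(kA) = 0.0137/(204·2.45) = 2.741×10^-5 K/W
  R_ceramic fibre blanket = L/(kA) = 0.131/(0.0852·2.45) = 0.6276 K/W
  R_conv,out = 1/(hA) = 1/(10.4·2.45) = 0.03925 K/W
ΣR = 0.6668 K/W
ΔT = Q·ΣR = 259 × 0.6668 = 172.7 K
Heat flows outward, so T_out = T_in − ΔT = 202 − 172.7 = 29.3 °C

T_out = 29.3 °C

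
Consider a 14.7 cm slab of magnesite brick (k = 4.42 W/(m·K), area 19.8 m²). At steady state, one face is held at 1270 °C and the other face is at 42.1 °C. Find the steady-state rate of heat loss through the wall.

Q = kA·ΔT/L = 4.42 × 19.8 × |1270 °C − 42.1 °C| / 0.147 = 7.31×10^5 W

Q = 7.31×10^5 W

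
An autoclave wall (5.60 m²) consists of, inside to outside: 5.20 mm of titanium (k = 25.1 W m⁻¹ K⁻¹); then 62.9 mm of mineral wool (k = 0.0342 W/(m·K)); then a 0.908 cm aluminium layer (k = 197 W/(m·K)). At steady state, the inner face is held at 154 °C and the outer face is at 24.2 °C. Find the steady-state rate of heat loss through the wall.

Q = 395 W

Series thermal resistances, inner to outer:
  R_titanium = L/(kA) = 0.00520/(25.1·5.60) = 3.699×10^-5 K/W
  R_mineral wool = L/(kA) = 0.0629/(0.0342·5.60) = 0.3284 K/W
  R_aluminium = L/(kA) = 0.00908/(197·5.60) = 8.231×10^-6 K/W
ΣR = 3.699×10^-5 + 0.3284 + 8.231×10^-6 = 0.3284 K/W
Q = ΔT/ΣR = (154 °C − 24.2 °C)/0.3284 = 395 W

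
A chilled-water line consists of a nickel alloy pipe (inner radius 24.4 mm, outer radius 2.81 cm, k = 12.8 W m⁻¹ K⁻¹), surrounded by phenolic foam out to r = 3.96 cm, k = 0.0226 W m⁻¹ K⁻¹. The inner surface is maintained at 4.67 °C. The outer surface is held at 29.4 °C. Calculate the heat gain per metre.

Q' = 10.2 W/m

Resistance network (inner→outer):
  R'_nickel alloy = ln(0.0281/0.0244)/(2πk) = 0.1412/(2π·12.8) = 0.001756 m·K/W
  R'_phenolic foam = ln(0.0396/0.0281)/(2πk) = 0.3431/(2π·0.0226) = 2.416 m·K/W
ΣR = 0.001756 + 2.416 = 2.418 m·K/W
Q' = ΔT/ΣR = (4.67 °C − 29.4 °C)/2.418 = -10.2 W/m
(Negative Q' ⇒ heat flows inward; heat gain = 10.2 W/m.)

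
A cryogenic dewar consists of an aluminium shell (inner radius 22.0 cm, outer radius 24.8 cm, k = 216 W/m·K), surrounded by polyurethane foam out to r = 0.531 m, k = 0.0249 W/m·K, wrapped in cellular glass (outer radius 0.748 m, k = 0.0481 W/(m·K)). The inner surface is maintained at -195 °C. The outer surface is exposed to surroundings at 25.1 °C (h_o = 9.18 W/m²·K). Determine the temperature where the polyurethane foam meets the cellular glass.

T = -0.9 °C

Treat each layer as a resistance in series:
  R_aluminium = (1/0.220 − 1/0.248)/(4πk) = 0.5132/(4π·216) = 1.891×10^-4 K/W
  R_polyurethane foam = (1/0.248 − 1/0.531)/(4πk) = 2.149/(4π·0.0249) = 6.868 K/W
  R_cellular glass = (1/0.531 − 1/0.748)/(4πk) = 0.5463/(4π·0.0481) = 0.9039 K/W
  R_conv,out = 1/(4πr²h) = 1/(4π·0.748²·9.18) = 0.01549 K/W
ΣR = 1.891×10^-4 + 6.868 + 0.9039 + 0.01549 = 7.788 K/W
Q = ΔT/ΣR = (-195 °C − 25.1 °C)/7.788 = -28.26 W
From the inner boundary to the polyurethane foam/cellular glass interface, ΣR_partial = 6.868 K/W.
T_interface = T_in − Q·ΣR_partial = -195 °C − (-28.26)(6.868) = -0.9 °C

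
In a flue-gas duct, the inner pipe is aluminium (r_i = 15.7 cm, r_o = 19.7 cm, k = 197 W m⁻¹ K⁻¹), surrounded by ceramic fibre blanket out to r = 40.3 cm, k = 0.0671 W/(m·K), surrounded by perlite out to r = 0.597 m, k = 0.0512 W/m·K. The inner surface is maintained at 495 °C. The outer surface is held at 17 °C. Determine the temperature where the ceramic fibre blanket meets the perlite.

Treat each layer as a resistance in series:
  R'_aluminium = ln(0.197/0.157)/(2πk) = 0.2270/(2π·197) = 1.834×10^-4 m·K/W
  R'_ceramic fibre blanket = ln(0.403/0.197)/(2πk) = 0.7157/(2π·0.0671) = 1.698 m·K/W
  R'_perlite = ln(0.597/0.403)/(2πk) = 0.3930/(2π·0.0512) = 1.222 m·K/W
ΣR = 1.834×10^-4 + 1.698 + 1.222 = 2.920 m·K/W
Q' = ΔT/ΣR = (495 °C − 17 °C)/2.920 = 163.7 W/m
From the inner boundary to the ceramic fibre blanket/perlite interface, ΣR_partial = 1.698 m·K/W.
T_interface = T_in − Q'·ΣR_partial = 495 °C − (163.7)(1.698) = 217 °C

T = 217 °C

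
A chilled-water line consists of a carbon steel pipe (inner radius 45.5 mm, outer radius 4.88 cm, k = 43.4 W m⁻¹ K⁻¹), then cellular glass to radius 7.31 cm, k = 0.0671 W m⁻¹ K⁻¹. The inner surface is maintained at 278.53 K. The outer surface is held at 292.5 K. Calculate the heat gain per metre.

Treat each layer as a resistance in series:
  R'_carbon steel = ln(0.0488/0.0455)/(2πk) = 0.07002/(2π·43.4) = 2.568×10^-4 m·K/W
  R'_cellular glass = ln(0.0731/0.0488)/(2πk) = 0.4041/(2π·0.0671) = 0.9585 m·K/W
ΣR = 2.568×10^-4 + 0.9585 = 0.9588 m·K/W
Q' = ΔT/ΣR = (278.53 K − 292.5 K)/0.9588 = -14.6 W/m
(Negative Q' ⇒ heat flows inward; heat gain = 14.6 W/m.)

Q' = 14.6 W/m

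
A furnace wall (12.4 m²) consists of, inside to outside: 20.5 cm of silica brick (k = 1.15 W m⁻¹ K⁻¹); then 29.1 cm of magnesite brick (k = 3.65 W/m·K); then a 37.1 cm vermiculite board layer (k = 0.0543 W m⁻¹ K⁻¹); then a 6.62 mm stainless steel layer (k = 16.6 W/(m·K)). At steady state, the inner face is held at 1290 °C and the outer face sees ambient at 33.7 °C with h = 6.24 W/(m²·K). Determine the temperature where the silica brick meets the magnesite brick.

T = 1259 °C

Series thermal resistances, inner to outer:
  R_silica brick = L/(kA) = 0.205/(1.15·12.4) = 0.01438 K/W
  R_magnesite brick = L/(kA) = 0.291/(3.65·12.4) = 0.006430 K/W
  R_vermiculite board = L/(kA) = 0.371/(0.0543·12.4) = 0.5510 K/W
  R_stainless steel = L/(kA) = 0.00662/(16.6·12.4) = 3.216×10^-5 K/W
  R_conv,out = 1/(hA) = 1/(6.24·12.4) = 0.01292 K/W
ΣR = 0.01438 + 0.006430 + 0.5510 + 3.216×10^-5 + 0.01292 = 0.5848 K/W
Q = ΔT/ΣR = (1290 °C − 33.7 °C)/0.5848 = 2148 W
From the inner boundary to the silica brick/magnesite brick interface, ΣR_partial = 0.01438 K/W.
T_interface = T_in − Q·ΣR_partial = 1290 °C − (2148)(0.01438) = 1259 °C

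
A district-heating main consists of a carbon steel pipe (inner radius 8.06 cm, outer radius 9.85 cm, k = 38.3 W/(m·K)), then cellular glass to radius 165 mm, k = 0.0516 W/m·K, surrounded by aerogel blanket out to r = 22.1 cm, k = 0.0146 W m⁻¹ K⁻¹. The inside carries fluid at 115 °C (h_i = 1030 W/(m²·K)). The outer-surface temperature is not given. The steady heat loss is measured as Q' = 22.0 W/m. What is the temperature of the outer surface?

T_out = 9.9 °C

Sum the resistances:
  R'_conv,in = 1/(2πr h) = 1/(2π·0.0806·1030) = 0.001917 m·K/W
  R'_carbon steel = ln(0.0985/0.0806)/(2πk) = 0.2006/(2π·38.3) = 8.334×10^-4 m·K/W
  R'_cellular glass = ln(0.165/0.0985)/(2πk) = 0.5159/(2π·0.0516) = 1.591 m·K/W
  R'_aerogel blanket = ln(0.221/0.165)/(2πk) = 0.2922/(2π·0.0146) = 3.185 m·K/W
ΣR = 4.779 m·K/W
ΔT = Q'·ΣR = 22.0 × 4.779 = 105.1 K
Heat flows outward, so T_out = T_in − ΔT = 115 − 105.1 = 9.9 °C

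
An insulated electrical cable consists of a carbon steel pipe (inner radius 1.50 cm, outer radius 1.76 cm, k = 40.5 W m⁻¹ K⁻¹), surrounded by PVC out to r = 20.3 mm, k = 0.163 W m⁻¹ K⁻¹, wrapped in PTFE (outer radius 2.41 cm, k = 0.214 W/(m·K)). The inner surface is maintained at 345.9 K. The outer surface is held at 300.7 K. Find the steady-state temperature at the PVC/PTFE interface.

T = 322.3 K

Resistance network (inner→outer):
  R'_carbon steel = ln(0.0176/0.0150)/(2πk) = 0.1598/(2π·40.5) = 6.282×10^-4 m·K/W
  R'_PVC = ln(0.0203/0.0176)/(2πk) = 0.1427/(2π·0.163) = 0.1394 m·K/W
  R'_PTFE = ln(0.0241/0.0203)/(2πk) = 0.1716/(2π·0.214) = 0.1276 m·K/W
ΣR = 6.282×10^-4 + 0.1394 + 0.1276 = 0.2676 m·K/W
Q' = ΔT/ΣR = (345.9 K − 300.7 K)/0.2676 = 168.9 W/m
From the inner boundary to the PVC/PTFE interface, ΣR_partial = 0.1400 m·K/W.
T_interface = T_in − Q'·ΣR_partial = 345.9 K − (168.9)(0.1400) = 322.3 K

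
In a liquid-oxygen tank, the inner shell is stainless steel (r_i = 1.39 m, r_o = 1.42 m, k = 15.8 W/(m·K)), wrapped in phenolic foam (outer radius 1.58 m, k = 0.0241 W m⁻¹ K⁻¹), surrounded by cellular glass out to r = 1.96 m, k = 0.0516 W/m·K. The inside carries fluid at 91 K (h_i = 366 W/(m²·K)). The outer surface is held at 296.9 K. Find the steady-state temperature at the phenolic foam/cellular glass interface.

Treat each layer as a resistance in series:
  R_conv,in = 1/(4πr²h) = 1/(4π·1.39²·366) = 1.125×10^-4 K/W
  R_stainless steel = (1/1.39 − 1/1.42)/(4πk) = 0.01520/(4π·15.8) = 7.655×10^-5 K/W
  R_phenolic foam = (1/1.42 − 1/1.58)/(4πk) = 0.07131/(4π·0.0241) = 0.2355 K/W
  R_cellular glass = (1/1.58 − 1/1.96)/(4πk) = 0.1227/(4π·0.0516) = 0.1892 K/W
ΣR = 1.125×10^-4 + 7.655×10^-5 + 0.2355 + 0.1892 = 0.4249 K/W
Q = ΔT/ΣR = (91 K − 296.9 K)/0.4249 = -484.6 W
From the inner boundary to the phenolic foam/cellular glass interface, ΣR_partial = 0.2357 K/W.
T_interface = T_in − Q·ΣR_partial = 91 K − (-484.6)(0.2357) = 205.2 K

T = 205.2 K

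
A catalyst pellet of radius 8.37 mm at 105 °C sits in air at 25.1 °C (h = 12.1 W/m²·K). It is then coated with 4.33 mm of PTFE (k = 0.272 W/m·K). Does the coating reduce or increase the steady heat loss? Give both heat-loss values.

Critical radius for a sphere: r_cr = 2k/h = 0.0450 m = 4.50 cm.
Outer radius after coating: r₂ = 0.00837 + 0.00433 = 0.01270 m.
Since r₁ < r_cr and r₂ ≤ r_cr, the coating moves toward the maximum at r_cr — heat loss rises.
Bare: R = 1/(4πr₁²h) = 93.88 K/W; Q = 79.9/93.88 = 0.851 W.
Coated: R = R_cond + R_conv = 52.69 K/W; Q = 79.9/52.69 = 1.52 W.

increases: 0.851 → 1.52 W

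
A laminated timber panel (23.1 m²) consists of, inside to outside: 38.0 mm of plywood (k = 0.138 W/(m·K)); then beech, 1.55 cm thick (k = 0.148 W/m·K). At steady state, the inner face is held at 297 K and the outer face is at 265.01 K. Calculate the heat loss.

Q = 1940 W

Resistance network (inner→outer):
  R_plywood = L/(kA) = 0.0380/(0.138·23.1) = 0.01192 K/W
  R_beech = L/(kA) = 0.0155/(0.148·23.1) = 0.004534 K/W
ΣR = 0.01192 + 0.004534 = 0.01645 K/W
Q = ΔT/ΣR = (297 K − 265.01 K)/0.01645 = 1940 W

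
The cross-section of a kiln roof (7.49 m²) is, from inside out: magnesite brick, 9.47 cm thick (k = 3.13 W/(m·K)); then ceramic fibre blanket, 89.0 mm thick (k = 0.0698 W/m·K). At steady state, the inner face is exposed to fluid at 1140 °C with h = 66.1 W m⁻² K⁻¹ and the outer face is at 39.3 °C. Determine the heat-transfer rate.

Q = 6240 W

Resistance network (inner→outer):
  R_conv,in = 1/(hA) = 1/(66.1·7.49) = 0.002020 K/W
  R_magnesite brick = L/(kA) = 0.0947/(3.13·7.49) = 0.004039 K/W
  R_ceramic fibre blanket = L/(kA) = 0.0890/(0.0698·7.49) = 0.1702 K/W
ΣR = 0.002020 + 0.004039 + 0.1702 = 0.1763 K/W
Q = ΔT/ΣR = (1140 °C − 39.3 °C)/0.1763 = 6240 W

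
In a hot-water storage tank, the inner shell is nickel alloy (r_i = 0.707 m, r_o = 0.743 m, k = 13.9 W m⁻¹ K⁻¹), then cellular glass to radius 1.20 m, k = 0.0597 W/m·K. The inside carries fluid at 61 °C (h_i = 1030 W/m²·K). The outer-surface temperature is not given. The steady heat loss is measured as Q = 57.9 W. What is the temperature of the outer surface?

T_out = 21.4 °C

Series resistances:
  R_conv,in = 1/(4πr²h) = 1/(4π·0.707²·1030) = 1.546×10^-4 K/W
  R_nickel alloy = (1/0.707 − 1/0.743)/(4πk) = 0.06853/(4π·13.9) = 3.923×10^-4 K/W
  R_cellular glass = (1/0.743 − 1/1.20)/(4πk) = 0.5126/(4π·0.0597) = 0.6832 K/W
ΣR = 0.6838 K/W
ΔT = Q·ΣR = 57.9 × 0.6838 = 39.59 K
Heat flows outward, so T_out = T_in − ΔT = 61 − 39.59 = 21.4 °C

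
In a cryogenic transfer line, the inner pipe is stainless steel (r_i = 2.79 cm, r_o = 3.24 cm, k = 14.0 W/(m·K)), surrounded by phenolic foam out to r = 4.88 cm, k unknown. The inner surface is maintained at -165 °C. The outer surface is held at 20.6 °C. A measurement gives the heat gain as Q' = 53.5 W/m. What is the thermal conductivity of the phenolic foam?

ΣR = ΔT/Q' = |-165 − 20.6|/53.5 = 3.469 m·K/W
Known resistances:
  R'_stainless steel = ln(0.0324/0.0279)/(2πk) = 0.1495/(2π·14.0) = 0.001700 m·K/W
R_phenolic foam = ΣR − ΣR_known = 3.469 − 0.001700 = 3.467 m·K/W
ln(r₂/r₁)/(2πk) = 3.467 ⇒ k = 0.4096/(2π·3.467) = 0.0188 W/m·K

k = 0.0188 W/m·K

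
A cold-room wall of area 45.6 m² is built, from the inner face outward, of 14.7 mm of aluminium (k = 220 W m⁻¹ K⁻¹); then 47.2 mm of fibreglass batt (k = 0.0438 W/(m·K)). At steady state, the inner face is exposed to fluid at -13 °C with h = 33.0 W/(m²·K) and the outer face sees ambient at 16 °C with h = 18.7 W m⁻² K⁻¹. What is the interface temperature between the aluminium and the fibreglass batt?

T = -12.2 °C

Resistance network (inner→outer):
  R_conv,in = 1/(hA) = 1/(33.0·45.6) = 6.645×10^-4 K/W
  R_aluminium = L/(kA) = 0.0147/(220·45.6) = 1.465×10^-6 K/W
  R_fibreglass batt = L/(kA) = 0.0472/(0.0438·45.6) = 0.02363 K/W
  R_conv,out = 1/(hA) = 1/(18.7·45.6) = 0.001173 K/W
ΣR = 6.645×10^-4 + 1.465×10^-6 + 0.02363 + 0.001173 = 0.02547 K/W
Q = ΔT/ΣR = (-13 °C − 16 °C)/0.02547 = -1139 W
From the inner boundary to the aluminium/fibreglass batt interface, ΣR_partial = 6.660×10^-4 K/W.
T_interface = T_in − Q·ΣR_partial = -13 °C − (-1139)(6.660×10^-4) = -12.2 °C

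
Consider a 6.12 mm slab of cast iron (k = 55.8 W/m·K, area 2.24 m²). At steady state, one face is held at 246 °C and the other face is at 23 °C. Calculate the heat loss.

Q = kA·ΔT/L = 55.8 × 2.24 × |246 °C − 23 °C| / 0.00612 = 4.55×10^6 W

Q = 4.55×10^6 W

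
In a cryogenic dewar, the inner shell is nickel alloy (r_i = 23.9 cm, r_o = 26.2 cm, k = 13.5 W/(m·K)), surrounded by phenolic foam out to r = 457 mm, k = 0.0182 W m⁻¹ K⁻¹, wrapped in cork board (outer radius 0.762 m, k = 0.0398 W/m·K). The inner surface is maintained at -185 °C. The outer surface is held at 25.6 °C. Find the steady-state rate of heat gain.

Series thermal resistances, inner to outer:
  R_nickel alloy = (1/0.239 − 1/0.262)/(4πk) = 0.3673/(4π·13.5) = 0.002165 K/W
  R_phenolic foam = (1/0.262 − 1/0.457)/(4πk) = 1.629/(4π·0.0182) = 7.121 K/W
  R_cork board = (1/0.457 − 1/0.762)/(4πk) = 0.8758/(4π·0.0398) = 1.751 K/W
ΣR = 0.002165 + 7.121 + 1.751 = 8.874 K/W
Q = ΔT/ΣR = (-185 °C − 25.6 °C)/8.874 = -23.7 W
(Negative Q ⇒ heat flows inward; heat gain = 23.7 W.)

Q = 23.7 W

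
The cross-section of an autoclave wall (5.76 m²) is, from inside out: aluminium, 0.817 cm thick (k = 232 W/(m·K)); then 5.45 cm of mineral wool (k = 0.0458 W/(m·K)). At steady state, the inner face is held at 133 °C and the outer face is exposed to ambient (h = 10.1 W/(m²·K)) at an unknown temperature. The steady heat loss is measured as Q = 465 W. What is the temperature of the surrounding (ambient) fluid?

T_out = 28.9 °C

Series resistances:
  R_aluminium = L/(kA) = 0.00817/(232·5.76) = 6.114×10^-6 K/W
  R_mineral wool = L/(kA) = 0.0545/(0.0458·5.76) = 0.2066 K/W
  R_conv,out = 1/(hA) = 1/(10.1·5.76) = 0.01719 K/W
ΣR = 0.2238 K/W
ΔT = Q·ΣR = 465 × 0.2238 = 104.1 K
Heat flows outward, so T_out = T_in − ΔT = 133 − 104.1 = 28.9 °C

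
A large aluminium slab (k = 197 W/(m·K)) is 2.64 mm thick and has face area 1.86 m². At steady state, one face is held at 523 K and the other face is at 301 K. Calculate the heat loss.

Q = kA·ΔT/L = 197 × 1.86 × |523 K − 301 K| / 0.00264 = 3.08×10^7 W

Q = 3.08×10^7 W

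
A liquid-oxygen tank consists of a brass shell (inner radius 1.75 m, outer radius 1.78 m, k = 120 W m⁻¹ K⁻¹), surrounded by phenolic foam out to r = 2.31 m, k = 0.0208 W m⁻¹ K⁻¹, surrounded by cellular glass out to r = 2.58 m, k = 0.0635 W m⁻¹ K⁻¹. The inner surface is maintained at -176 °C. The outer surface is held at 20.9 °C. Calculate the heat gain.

Resistance network (inner→outer):
  R_brass = (1/1.75 − 1/1.78)/(4πk) = 0.009631/(4π·120) = 6.387×10^-6 K/W
  R_phenolic foam = (1/1.78 − 1/2.31)/(4πk) = 0.1289/(4π·0.0208) = 0.4931 K/W
  R_cellular glass = (1/2.31 − 1/2.58)/(4πk) = 0.04530/(4π·0.0635) = 0.05677 K/W
ΣR = 6.387×10^-6 + 0.4931 + 0.05677 = 0.5499 K/W
Q = ΔT/ΣR = (-176 °C − 20.9 °C)/0.5499 = -358 W
(Negative Q ⇒ heat flows inward; heat gain = 358 W.)

Q = 358 W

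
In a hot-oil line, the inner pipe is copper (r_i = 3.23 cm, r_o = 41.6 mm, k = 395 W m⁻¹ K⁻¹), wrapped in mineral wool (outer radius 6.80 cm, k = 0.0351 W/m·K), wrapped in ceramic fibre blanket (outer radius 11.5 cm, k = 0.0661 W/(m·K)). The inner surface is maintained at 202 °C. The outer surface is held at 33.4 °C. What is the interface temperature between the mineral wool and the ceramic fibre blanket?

Resistance network (inner→outer):
  R'_copper = ln(0.0416/0.0323)/(2πk) = 0.2530/(2π·395) = 1.020×10^-4 m·K/W
  R'_mineral wool = ln(0.0680/0.0416)/(2πk) = 0.4914/(2π·0.0351) = 2.228 m·K/W
  R'_ceramic fibre blanket = ln(0.115/0.0680)/(2πk) = 0.5254/(2π·0.0661) = 1.265 m·K/W
ΣR = 1.020×10^-4 + 2.228 + 1.265 = 3.493 m·K/W
Q' = ΔT/ΣR = (202 °C − 33.4 °C)/3.493 = 48.27 W/m
From the inner boundary to the mineral wool/ceramic fibre blanket interface, ΣR_partial = 2.228 m·K/W.
T_interface = T_in − Q'·ΣR_partial = 202 °C − (48.27)(2.228) = 94.5 °C

T = 94.5 °C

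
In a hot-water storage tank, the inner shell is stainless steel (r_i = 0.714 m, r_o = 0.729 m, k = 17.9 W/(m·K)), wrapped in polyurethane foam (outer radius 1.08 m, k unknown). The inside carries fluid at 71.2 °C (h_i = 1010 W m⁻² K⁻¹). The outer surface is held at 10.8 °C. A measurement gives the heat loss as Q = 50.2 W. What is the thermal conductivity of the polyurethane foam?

k = 0.0295 W/m·K

ΣR = ΔT/Q = |71.2 − 10.8|/50.2 = 1.203 K/W
Known resistances:
  R_conv,in = 1/(4πr²h) = 1/(4π·0.714²·1010) = 1.546×10^-4 K/W
  R_stainless steel = (1/0.714 − 1/0.729)/(4πk) = 0.02882/(4π·17.9) = 1.281×10^-4 K/W
R_polyurethane foam = ΣR − ΣR_known = 1.203 − 2.827×10^-4 = 1.203 K/W
(1/r₁−1/r₂)/(4πk) = 1.203 ⇒ k = 0.4458/(4π·1.203) = 0.0295 W/m·K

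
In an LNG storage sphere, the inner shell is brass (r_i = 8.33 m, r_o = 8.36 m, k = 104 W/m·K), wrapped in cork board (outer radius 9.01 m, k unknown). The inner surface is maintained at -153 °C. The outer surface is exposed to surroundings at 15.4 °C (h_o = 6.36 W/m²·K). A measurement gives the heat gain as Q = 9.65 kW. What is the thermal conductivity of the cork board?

ΣR = ΔT/Q = |-153 − 15.4|/9650 = 0.01745 K/W
Known resistances:
  R_brass = (1/8.33 − 1/8.36)/(4πk) = 4.308×10^-4/(4π·104) = 3.296×10^-7 K/W
  R_conv,out = 1/(4πr²h) = 1/(4π·9.01²·6.36) = 1.541×10^-4 K/W
R_cork board = ΣR − ΣR_known = 0.01745 − 1.544×10^-4 = 0.01730 K/W
(1/r₁−1/r₂)/(4πk) = 0.01730 ⇒ k = 0.008629/(4π·0.01730) = 0.0397 W/m·K

k = 0.0397 W/m·K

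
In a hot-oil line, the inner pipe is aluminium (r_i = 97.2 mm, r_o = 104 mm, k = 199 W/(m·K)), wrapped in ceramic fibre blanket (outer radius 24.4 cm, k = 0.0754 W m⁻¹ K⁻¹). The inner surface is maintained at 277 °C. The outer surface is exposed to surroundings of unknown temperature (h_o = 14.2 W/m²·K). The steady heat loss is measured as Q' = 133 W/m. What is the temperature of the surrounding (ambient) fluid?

Sum the resistances:
  R'_aluminium = ln(0.104/0.0972)/(2πk) = 0.06762/(2π·199) = 5.408×10^-5 m·K/W
  R'_ceramic fibre blanket = ln(0.244/0.104)/(2πk) = 0.8528/(2π·0.0754) = 1.800 m·K/W
  R'_conv,out = 1/(2πr h) = 1/(2π·0.244·14.2) = 0.04593 m·K/W
ΣR = 1.846 m·K/W
ΔT = Q'·ΣR = 133 × 1.846 = 245.5 K
Heat flows outward, so T_out = T_in − ΔT = 277 − 245.5 = 31.5 °C

T_out = 31.5 °C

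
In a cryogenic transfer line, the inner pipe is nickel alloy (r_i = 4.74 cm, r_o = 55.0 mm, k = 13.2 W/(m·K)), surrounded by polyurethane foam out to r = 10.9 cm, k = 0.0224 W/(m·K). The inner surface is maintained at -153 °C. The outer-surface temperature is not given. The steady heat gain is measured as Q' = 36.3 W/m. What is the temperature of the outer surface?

Sum the resistances:
  R'_nickel alloy = ln(0.0550/0.0474)/(2πk) = 0.1487/(2π·13.2) = 0.001793 m·K/W
  R'_polyurethane foam = ln(0.109/0.0550)/(2πk) = 0.6840/(2π·0.0224) = 4.860 m·K/W
ΣR = 4.862 m·K/W
ΔT = Q'·ΣR = 36.3 × 4.862 = 176.5 K
Heat flows inward, so T_out = T_in + ΔT = -153 + 176.5 = 23.5 °C

T_out = 23.5 °C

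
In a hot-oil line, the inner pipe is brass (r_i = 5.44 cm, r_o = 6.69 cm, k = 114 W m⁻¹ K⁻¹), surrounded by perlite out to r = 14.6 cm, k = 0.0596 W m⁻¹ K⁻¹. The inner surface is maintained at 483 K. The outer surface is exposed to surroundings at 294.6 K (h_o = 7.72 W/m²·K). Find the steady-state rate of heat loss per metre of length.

Resistance network (inner→outer):
  R'_brass = ln(0.0669/0.0544)/(2πk) = 0.2068/(2π·114) = 2.888×10^-4 m·K/W
  R'_perlite = ln(0.146/0.0669)/(2πk) = 0.7804/(2π·0.0596) = 2.084 m·K/W
  R'_conv,out = 1/(2πr h) = 1/(2π·0.146·7.72) = 0.1412 m·K/W
ΣR = 2.888×10^-4 + 2.084 + 0.1412 = 2.225 m·K/W
Q' = ΔT/ΣR = (483 K − 294.6 K)/2.225 = 84.7 W/m

Q' = 84.7 W/m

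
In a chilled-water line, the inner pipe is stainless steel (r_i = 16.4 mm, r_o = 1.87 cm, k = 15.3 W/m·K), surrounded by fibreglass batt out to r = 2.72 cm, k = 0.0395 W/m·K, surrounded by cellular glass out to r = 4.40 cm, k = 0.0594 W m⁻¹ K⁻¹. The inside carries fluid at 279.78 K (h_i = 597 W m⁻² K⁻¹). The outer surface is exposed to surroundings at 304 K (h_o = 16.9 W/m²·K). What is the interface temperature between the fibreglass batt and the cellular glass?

T = 292.0 K

Series thermal resistances, inner to outer:
  R'_conv,in = 1/(2πr h) = 1/(2π·0.0164·597) = 0.01626 m·K/W
  R'_stainless steel = ln(0.0187/0.0164)/(2πk) = 0.1312/(2π·15.3) = 0.001365 m·K/W
  R'_fibreglass batt = ln(0.0272/0.0187)/(2πk) = 0.3747/(2π·0.0395) = 1.510 m·K/W
  R'_cellular glass = ln(0.0440/0.0272)/(2πk) = 0.4810/(2π·0.0594) = 1.289 m·K/W
  R'_conv,out = 1/(2πr h) = 1/(2π·0.0440·16.9) = 0.2140 m·K/W
ΣR = 0.01626 + 0.001365 + 1.510 + 1.289 + 0.2140 = 3.031 m·K/W
Q' = ΔT/ΣR = (279.78 K − 304 K)/3.031 = -7.991 W/m
From the inner boundary to the fibreglass batt/cellular glass interface, ΣR_partial = 1.528 m·K/W.
T_interface = T_in − Q'·ΣR_partial = 279.78 K − (-7.991)(1.528) = 292.0 K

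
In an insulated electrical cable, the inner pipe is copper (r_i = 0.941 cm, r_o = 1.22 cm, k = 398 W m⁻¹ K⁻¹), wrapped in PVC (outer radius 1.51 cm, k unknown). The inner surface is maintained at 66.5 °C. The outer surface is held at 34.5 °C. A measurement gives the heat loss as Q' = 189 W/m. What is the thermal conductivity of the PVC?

ΣR = ΔT/Q' = |66.5 − 34.5|/189 = 0.1693 m·K/W
Known resistances:
  R'_copper = ln(0.0122/0.00941)/(2πk) = 0.2597/(2π·398) = 1.038×10^-4 m·K/W
R_PVC = ΣR − ΣR_known = 0.1693 − 1.038×10^-4 = 0.1692 m·K/W
ln(r₂/r₁)/(2πk) = 0.1692 ⇒ k = 0.2133/(2π·0.1692) = 0.201 W/m·K

k = 0.201 W/m·K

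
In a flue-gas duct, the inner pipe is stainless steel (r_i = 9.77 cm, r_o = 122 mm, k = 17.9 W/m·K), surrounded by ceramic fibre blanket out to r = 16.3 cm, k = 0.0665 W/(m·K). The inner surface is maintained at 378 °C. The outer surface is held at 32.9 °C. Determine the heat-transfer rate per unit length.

Q' = 496 W/m

Treat each layer as a resistance in series:
  R'_stainless steel = ln(0.122/0.0977)/(2πk) = 0.2221/(2π·17.9) = 0.001975 m·K/W
  R'_ceramic fibre blanket = ln(0.163/0.122)/(2πk) = 0.2897/(2π·0.0665) = 0.6934 m·K/W
ΣR = 0.001975 + 0.6934 = 0.6954 m·K/W
Q' = ΔT/ΣR = (378 °C − 32.9 °C)/0.6954 = 496 W/m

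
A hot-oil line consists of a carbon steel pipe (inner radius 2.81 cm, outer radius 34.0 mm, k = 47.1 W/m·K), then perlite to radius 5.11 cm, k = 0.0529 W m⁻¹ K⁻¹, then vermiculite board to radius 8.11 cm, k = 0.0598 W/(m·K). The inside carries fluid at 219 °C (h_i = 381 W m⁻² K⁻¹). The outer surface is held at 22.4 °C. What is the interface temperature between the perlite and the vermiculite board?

Series thermal resistances, inner to outer:
  R'_conv,in = 1/(2πr h) = 1/(2π·0.0281·381) = 0.01487 m·K/W
  R'_carbon steel = ln(0.0340/0.0281)/(2πk) = 0.1906/(2π·47.1) = 6.440×10^-4 m·K/W
  R'_perlite = ln(0.0511/0.0340)/(2πk) = 0.4074/(2π·0.0529) = 1.226 m·K/W
  R'_vermiculite board = ln(0.0811/0.0511)/(2πk) = 0.4619/(2π·0.0598) = 1.229 m·K/W
ΣR = 0.01487 + 6.440×10^-4 + 1.226 + 1.229 = 2.471 m·K/W
Q' = ΔT/ΣR = (219 °C − 22.4 °C)/2.471 = 79.56 W/m
From the inner boundary to the perlite/vermiculite board interface, ΣR_partial = 1.242 m·K/W.
T_interface = T_in − Q'·ΣR_partial = 219 °C − (79.56)(1.242) = 120 °C

T = 120 °C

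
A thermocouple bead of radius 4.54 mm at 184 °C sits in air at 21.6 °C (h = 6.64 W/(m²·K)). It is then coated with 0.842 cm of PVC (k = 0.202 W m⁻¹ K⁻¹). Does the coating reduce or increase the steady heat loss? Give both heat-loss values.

Critical radius for a sphere: r_cr = 2k/h = 0.0608 m = 6.08 cm.
Outer radius after coating: r₂ = 0.00454 + 0.00842 = 0.01296 m.
Since r₁ < r_cr and r₂ ≤ r_cr, the coating moves toward the maximum at r_cr — heat loss rises.
Bare: R = 1/(4πr₁²h) = 581.4 K/W; Q = 162.4/581.4 = 0.279 W.
Coated: R = R_cond + R_conv = 127.7 K/W; Q = 162.4/127.7 = 1.27 W.

increases: 0.279 → 1.27 W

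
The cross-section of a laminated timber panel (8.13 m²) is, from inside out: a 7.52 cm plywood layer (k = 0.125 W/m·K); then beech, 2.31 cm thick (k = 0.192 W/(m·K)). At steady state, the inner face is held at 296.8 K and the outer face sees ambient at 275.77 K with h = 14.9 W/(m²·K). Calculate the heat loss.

Resistance network (inner→outer):
  R_plywood = L/(kA) = 0.0752/(0.125·8.13) = 0.07400 K/W
  R_beech = L/(kA) = 0.0231/(0.192·8.13) = 0.01480 K/W
  R_conv,out = 1/(hA) = 1/(14.9·8.13) = 0.008255 K/W
ΣR = 0.07400 + 0.01480 + 0.008255 = 0.09706 K/W
Q = ΔT/ΣR = (296.8 K − 275.77 K)/0.09706 = 217 W

Q = 217 W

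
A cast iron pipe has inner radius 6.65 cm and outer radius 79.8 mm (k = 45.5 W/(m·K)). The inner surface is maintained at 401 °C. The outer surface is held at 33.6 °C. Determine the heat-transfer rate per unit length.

Q' = 576 kW/m

Q' = 2πk·ΔT/ln(r₂/r₁) = 2π × 45.5 × 367.4 / ln(0.0798/0.0665) = 5.76×10^5 W/m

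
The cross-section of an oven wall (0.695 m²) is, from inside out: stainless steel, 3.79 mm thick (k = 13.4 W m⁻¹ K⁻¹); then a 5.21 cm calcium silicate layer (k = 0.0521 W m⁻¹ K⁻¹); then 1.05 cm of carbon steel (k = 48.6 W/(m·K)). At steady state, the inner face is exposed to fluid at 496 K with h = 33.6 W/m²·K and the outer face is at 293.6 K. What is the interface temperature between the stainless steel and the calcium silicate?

Series thermal resistances, inner to outer:
  R_conv,in = 1/(hA) = 1/(33.6·0.695) = 0.04282 K/W
  R_stainless steel = L/(kA) = 0.00379/(13.4·0.695) = 4.070×10^-4 K/W
  R_calcium silicate = L/(kA) = 0.0521/(0.0521·0.695) = 1.439 K/W
  R_carbon steel = L/(kA) = 0.0105/(48.6·0.695) = 3.109×10^-4 K/W
ΣR = 0.04282 + 4.070×10^-4 + 1.439 + 3.109×10^-4 = 1.483 K/W
Q = ΔT/ΣR = (496 K − 293.6 K)/1.483 = 136.5 W
From the inner boundary to the stainless steel/calcium silicate interface, ΣR_partial = 0.04323 K/W.
T_interface = T_in − Q·ΣR_partial = 496 K − (136.5)(0.04323) = 490 K

T = 490 K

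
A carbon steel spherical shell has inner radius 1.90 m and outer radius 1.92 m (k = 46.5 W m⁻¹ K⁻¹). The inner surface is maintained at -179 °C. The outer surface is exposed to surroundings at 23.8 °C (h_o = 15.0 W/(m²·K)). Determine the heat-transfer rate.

Q = 140 kW

Series thermal resistances, inner to outer:
  R_carbon steel = (1/1.90 − 1/1.92)/(4πk) = 0.005482/(4π·46.5) = 9.382×10^-6 K/W
  R_conv,out = 1/(4πr²h) = 1/(4π·1.92²·15.0) = 0.001439 K/W
ΣR = 9.382×10^-6 + 0.001439 = 0.001448 K/W
Q = ΔT/ΣR = (-179 °C − 23.8 °C)/0.001448 = -1.40×10^5 W
(Negative Q ⇒ heat flows inward; heat gain = 1.40×10^5 W.)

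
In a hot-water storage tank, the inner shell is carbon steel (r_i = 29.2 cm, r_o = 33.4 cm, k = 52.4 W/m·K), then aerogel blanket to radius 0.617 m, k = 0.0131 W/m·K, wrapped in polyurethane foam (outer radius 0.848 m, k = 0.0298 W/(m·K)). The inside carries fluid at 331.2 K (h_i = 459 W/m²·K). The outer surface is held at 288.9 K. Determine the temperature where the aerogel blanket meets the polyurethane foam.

Series thermal resistances, inner to outer:
  R_conv,in = 1/(4πr²h) = 1/(4π·0.292²·459) = 0.002033 K/W
  R_carbon steel = (1/0.292 − 1/0.334)/(4πk) = 0.4306/(4π·52.4) = 6.540×10^-4 K/W
  R_aerogel blanket = (1/0.334 − 1/0.617)/(4πk) = 1.373/(4π·0.0131) = 8.342 K/W
  R_polyurethane foam = (1/0.617 − 1/0.848)/(4πk) = 0.4415/(4π·0.0298) = 1.179 K/W
ΣR = 0.002033 + 6.540×10^-4 + 8.342 + 1.179 = 9.524 K/W
Q = ΔT/ΣR = (331.2 K − 288.9 K)/9.524 = 4.441 W
From the inner boundary to the aerogel blanket/polyurethane foam interface, ΣR_partial = 8.345 K/W.
T_interface = T_in − Q·ΣR_partial = 331.2 K − (4.441)(8.345) = 294.1 K

T = 294.1 K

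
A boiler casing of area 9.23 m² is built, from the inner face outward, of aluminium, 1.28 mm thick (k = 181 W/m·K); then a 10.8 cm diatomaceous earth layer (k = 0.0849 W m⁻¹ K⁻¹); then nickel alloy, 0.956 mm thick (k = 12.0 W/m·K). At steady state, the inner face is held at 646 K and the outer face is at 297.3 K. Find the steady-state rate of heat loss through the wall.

Q = 2530 W

Series thermal resistances, inner to outer:
  R_aluminium = L/(kA) = 0.00128/(181·9.23) = 7.662×10^-7 K/W
  R_diatomaceous earth = L/(kA) = 0.108/(0.0849·9.23) = 0.1378 K/W
  R_nickel alloy = L/(kA) = 9.56×10^-4/(12.0·9.23) = 8.631×10^-6 K/W
ΣR = 7.662×10^-7 + 0.1378 + 8.631×10^-6 = 0.1378 K/W
Q = ΔT/ΣR = (646 K − 297.3 K)/0.1378 = 2530 W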